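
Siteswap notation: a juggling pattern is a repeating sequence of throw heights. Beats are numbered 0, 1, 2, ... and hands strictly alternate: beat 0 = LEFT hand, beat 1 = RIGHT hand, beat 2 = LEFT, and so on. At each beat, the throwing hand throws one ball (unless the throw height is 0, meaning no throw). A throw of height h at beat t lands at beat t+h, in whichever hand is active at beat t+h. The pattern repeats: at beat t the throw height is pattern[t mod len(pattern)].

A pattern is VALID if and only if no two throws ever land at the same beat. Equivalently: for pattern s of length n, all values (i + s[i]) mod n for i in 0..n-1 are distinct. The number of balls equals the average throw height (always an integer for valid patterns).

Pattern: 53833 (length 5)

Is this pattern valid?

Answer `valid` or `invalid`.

i=0: (i + s[i]) mod n = (0 + 5) mod 5 = 0
i=1: (i + s[i]) mod n = (1 + 3) mod 5 = 4
i=2: (i + s[i]) mod n = (2 + 8) mod 5 = 0
i=3: (i + s[i]) mod n = (3 + 3) mod 5 = 1
i=4: (i + s[i]) mod n = (4 + 3) mod 5 = 2
Residues: [0, 4, 0, 1, 2], distinct: False

Answer: invalid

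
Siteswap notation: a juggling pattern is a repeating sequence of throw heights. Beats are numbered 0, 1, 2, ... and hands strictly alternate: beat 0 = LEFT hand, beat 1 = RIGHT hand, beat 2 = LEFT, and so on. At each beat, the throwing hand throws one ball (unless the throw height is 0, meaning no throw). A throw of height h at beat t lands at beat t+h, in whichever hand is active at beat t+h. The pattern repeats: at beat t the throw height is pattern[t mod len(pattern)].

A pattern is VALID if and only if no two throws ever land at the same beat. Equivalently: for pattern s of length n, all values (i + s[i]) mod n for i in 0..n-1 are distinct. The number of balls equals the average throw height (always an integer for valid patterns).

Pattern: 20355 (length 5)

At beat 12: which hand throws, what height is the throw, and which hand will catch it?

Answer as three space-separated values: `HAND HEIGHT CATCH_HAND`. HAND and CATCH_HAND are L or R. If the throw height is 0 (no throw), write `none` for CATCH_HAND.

Answer: L 3 R

Derivation:
Beat 12: 12 mod 2 = 0, so hand = L
Throw height = pattern[12 mod 5] = pattern[2] = 3
Lands at beat 12+3=15, 15 mod 2 = 1, so catch hand = R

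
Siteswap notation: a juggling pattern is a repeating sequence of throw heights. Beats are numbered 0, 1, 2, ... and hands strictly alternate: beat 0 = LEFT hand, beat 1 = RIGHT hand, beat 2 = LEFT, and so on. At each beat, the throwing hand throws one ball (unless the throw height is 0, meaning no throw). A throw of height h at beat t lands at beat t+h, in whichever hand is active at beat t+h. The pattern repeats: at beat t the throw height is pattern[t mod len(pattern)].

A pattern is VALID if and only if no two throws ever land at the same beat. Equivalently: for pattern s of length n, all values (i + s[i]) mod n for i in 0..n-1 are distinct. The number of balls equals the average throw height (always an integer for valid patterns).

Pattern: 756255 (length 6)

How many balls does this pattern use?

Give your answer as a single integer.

Answer: 5

Derivation:
Pattern = [7, 5, 6, 2, 5, 5], length n = 6
  position 0: throw height = 7, running sum = 7
  position 1: throw height = 5, running sum = 12
  position 2: throw height = 6, running sum = 18
  position 3: throw height = 2, running sum = 20
  position 4: throw height = 5, running sum = 25
  position 5: throw height = 5, running sum = 30
Total sum = 30; balls = sum / n = 30 / 6 = 5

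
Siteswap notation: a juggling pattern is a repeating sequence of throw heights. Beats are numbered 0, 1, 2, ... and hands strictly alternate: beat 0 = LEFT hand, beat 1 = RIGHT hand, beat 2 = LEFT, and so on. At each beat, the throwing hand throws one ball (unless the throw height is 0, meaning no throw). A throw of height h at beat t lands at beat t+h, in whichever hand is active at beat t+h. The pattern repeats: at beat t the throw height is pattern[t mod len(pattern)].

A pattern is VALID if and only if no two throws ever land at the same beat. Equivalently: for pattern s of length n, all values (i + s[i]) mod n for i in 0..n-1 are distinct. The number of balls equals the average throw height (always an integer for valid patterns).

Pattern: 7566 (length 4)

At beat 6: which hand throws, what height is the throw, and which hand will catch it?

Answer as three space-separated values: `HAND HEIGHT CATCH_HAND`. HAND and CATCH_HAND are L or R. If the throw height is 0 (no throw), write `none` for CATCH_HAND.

Answer: L 6 L

Derivation:
Beat 6: 6 mod 2 = 0, so hand = L
Throw height = pattern[6 mod 4] = pattern[2] = 6
Lands at beat 6+6=12, 12 mod 2 = 0, so catch hand = L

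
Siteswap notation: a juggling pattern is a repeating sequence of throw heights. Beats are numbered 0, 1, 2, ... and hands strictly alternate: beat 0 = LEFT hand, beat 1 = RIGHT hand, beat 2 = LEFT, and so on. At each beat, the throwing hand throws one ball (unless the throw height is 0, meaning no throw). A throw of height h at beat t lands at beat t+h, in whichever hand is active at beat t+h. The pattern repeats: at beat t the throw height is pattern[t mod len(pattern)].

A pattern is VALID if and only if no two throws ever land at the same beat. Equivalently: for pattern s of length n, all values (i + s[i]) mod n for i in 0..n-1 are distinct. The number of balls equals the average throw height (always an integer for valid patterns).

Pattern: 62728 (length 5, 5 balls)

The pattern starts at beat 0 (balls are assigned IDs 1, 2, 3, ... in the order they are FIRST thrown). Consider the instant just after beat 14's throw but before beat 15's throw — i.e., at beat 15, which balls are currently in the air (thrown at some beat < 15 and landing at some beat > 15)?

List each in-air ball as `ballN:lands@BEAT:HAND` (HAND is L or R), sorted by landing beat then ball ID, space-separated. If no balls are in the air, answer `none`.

Beat 0 (L): throw ball1 h=6 -> lands@6:L; in-air after throw: [b1@6:L]
Beat 1 (R): throw ball2 h=2 -> lands@3:R; in-air after throw: [b2@3:R b1@6:L]
Beat 2 (L): throw ball3 h=7 -> lands@9:R; in-air after throw: [b2@3:R b1@6:L b3@9:R]
Beat 3 (R): throw ball2 h=2 -> lands@5:R; in-air after throw: [b2@5:R b1@6:L b3@9:R]
Beat 4 (L): throw ball4 h=8 -> lands@12:L; in-air after throw: [b2@5:R b1@6:L b3@9:R b4@12:L]
Beat 5 (R): throw ball2 h=6 -> lands@11:R; in-air after throw: [b1@6:L b3@9:R b2@11:R b4@12:L]
Beat 6 (L): throw ball1 h=2 -> lands@8:L; in-air after throw: [b1@8:L b3@9:R b2@11:R b4@12:L]
Beat 7 (R): throw ball5 h=7 -> lands@14:L; in-air after throw: [b1@8:L b3@9:R b2@11:R b4@12:L b5@14:L]
Beat 8 (L): throw ball1 h=2 -> lands@10:L; in-air after throw: [b3@9:R b1@10:L b2@11:R b4@12:L b5@14:L]
Beat 9 (R): throw ball3 h=8 -> lands@17:R; in-air after throw: [b1@10:L b2@11:R b4@12:L b5@14:L b3@17:R]
Beat 10 (L): throw ball1 h=6 -> lands@16:L; in-air after throw: [b2@11:R b4@12:L b5@14:L b1@16:L b3@17:R]
Beat 11 (R): throw ball2 h=2 -> lands@13:R; in-air after throw: [b4@12:L b2@13:R b5@14:L b1@16:L b3@17:R]
Beat 12 (L): throw ball4 h=7 -> lands@19:R; in-air after throw: [b2@13:R b5@14:L b1@16:L b3@17:R b4@19:R]
Beat 13 (R): throw ball2 h=2 -> lands@15:R; in-air after throw: [b5@14:L b2@15:R b1@16:L b3@17:R b4@19:R]
Beat 14 (L): throw ball5 h=8 -> lands@22:L; in-air after throw: [b2@15:R b1@16:L b3@17:R b4@19:R b5@22:L]
Beat 15 (R): throw ball2 h=6 -> lands@21:R; in-air after throw: [b1@16:L b3@17:R b4@19:R b2@21:R b5@22:L]

Answer: ball1:lands@16:L ball3:lands@17:R ball4:lands@19:R ball5:lands@22:L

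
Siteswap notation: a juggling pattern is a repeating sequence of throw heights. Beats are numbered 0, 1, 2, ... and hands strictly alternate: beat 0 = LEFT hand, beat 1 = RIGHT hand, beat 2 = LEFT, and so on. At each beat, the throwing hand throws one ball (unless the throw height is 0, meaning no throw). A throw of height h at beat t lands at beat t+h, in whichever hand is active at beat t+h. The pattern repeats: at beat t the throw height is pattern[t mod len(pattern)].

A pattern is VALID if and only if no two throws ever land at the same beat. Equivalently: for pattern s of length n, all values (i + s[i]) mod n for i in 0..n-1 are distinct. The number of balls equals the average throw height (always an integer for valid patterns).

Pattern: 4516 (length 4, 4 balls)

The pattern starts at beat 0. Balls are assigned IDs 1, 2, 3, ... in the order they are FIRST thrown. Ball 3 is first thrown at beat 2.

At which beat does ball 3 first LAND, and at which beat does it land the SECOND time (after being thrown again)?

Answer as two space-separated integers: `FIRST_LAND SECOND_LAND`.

Answer: 3 9

Derivation:
Beat 0 (L): throw ball1 h=4 -> lands@4:L; in-air after throw: [b1@4:L]
Beat 1 (R): throw ball2 h=5 -> lands@6:L; in-air after throw: [b1@4:L b2@6:L]
Beat 2 (L): throw ball3 h=1 -> lands@3:R; in-air after throw: [b3@3:R b1@4:L b2@6:L]
Beat 3 (R): throw ball3 h=6 -> lands@9:R; in-air after throw: [b1@4:L b2@6:L b3@9:R]
Beat 4 (L): throw ball1 h=4 -> lands@8:L; in-air after throw: [b2@6:L b1@8:L b3@9:R]
Beat 5 (R): throw ball4 h=5 -> lands@10:L; in-air after throw: [b2@6:L b1@8:L b3@9:R b4@10:L]
Beat 6 (L): throw ball2 h=1 -> lands@7:R; in-air after throw: [b2@7:R b1@8:L b3@9:R b4@10:L]
Beat 7 (R): throw ball2 h=6 -> lands@13:R; in-air after throw: [b1@8:L b3@9:R b4@10:L b2@13:R]
Beat 8 (L): throw ball1 h=4 -> lands@12:L; in-air after throw: [b3@9:R b4@10:L b1@12:L b2@13:R]
Beat 9 (R): throw ball3 h=5 -> lands@14:L; in-air after throw: [b4@10:L b1@12:L b2@13:R b3@14:L]
Ball 3: thrown@2 h=1 -> first land @3; rethrown@3 h=6 -> second land @9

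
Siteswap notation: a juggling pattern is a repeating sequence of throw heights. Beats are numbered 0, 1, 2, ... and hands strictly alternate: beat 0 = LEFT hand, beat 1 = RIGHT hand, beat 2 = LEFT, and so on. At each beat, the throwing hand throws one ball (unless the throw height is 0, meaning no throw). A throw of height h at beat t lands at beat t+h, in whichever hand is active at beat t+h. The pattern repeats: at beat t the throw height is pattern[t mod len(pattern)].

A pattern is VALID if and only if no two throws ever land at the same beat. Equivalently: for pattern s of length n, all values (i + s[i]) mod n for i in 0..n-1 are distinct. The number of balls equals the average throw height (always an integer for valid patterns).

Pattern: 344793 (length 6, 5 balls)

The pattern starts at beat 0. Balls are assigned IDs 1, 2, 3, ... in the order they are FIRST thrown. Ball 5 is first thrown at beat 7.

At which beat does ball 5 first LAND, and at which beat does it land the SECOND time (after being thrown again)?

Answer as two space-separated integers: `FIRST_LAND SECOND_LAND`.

Beat 0 (L): throw ball1 h=3 -> lands@3:R; in-air after throw: [b1@3:R]
Beat 1 (R): throw ball2 h=4 -> lands@5:R; in-air after throw: [b1@3:R b2@5:R]
Beat 2 (L): throw ball3 h=4 -> lands@6:L; in-air after throw: [b1@3:R b2@5:R b3@6:L]
Beat 3 (R): throw ball1 h=7 -> lands@10:L; in-air after throw: [b2@5:R b3@6:L b1@10:L]
Beat 4 (L): throw ball4 h=9 -> lands@13:R; in-air after throw: [b2@5:R b3@6:L b1@10:L b4@13:R]
Beat 5 (R): throw ball2 h=3 -> lands@8:L; in-air after throw: [b3@6:L b2@8:L b1@10:L b4@13:R]
Beat 6 (L): throw ball3 h=3 -> lands@9:R; in-air after throw: [b2@8:L b3@9:R b1@10:L b4@13:R]
Beat 7 (R): throw ball5 h=4 -> lands@11:R; in-air after throw: [b2@8:L b3@9:R b1@10:L b5@11:R b4@13:R]
Beat 8 (L): throw ball2 h=4 -> lands@12:L; in-air after throw: [b3@9:R b1@10:L b5@11:R b2@12:L b4@13:R]
Beat 9 (R): throw ball3 h=7 -> lands@16:L; in-air after throw: [b1@10:L b5@11:R b2@12:L b4@13:R b3@16:L]
Beat 10 (L): throw ball1 h=9 -> lands@19:R; in-air after throw: [b5@11:R b2@12:L b4@13:R b3@16:L b1@19:R]
Beat 11 (R): throw ball5 h=3 -> lands@14:L; in-air after throw: [b2@12:L b4@13:R b5@14:L b3@16:L b1@19:R]
Beat 12 (L): throw ball2 h=3 -> lands@15:R; in-air after throw: [b4@13:R b5@14:L b2@15:R b3@16:L b1@19:R]
Beat 13 (R): throw ball4 h=4 -> lands@17:R; in-air after throw: [b5@14:L b2@15:R b3@16:L b4@17:R b1@19:R]
Beat 14 (L): throw ball5 h=4 -> lands@18:L; in-air after throw: [b2@15:R b3@16:L b4@17:R b5@18:L b1@19:R]
Ball 5: thrown@7 h=4 -> first land @11; rethrown@11 h=3 -> second land @14

Answer: 11 14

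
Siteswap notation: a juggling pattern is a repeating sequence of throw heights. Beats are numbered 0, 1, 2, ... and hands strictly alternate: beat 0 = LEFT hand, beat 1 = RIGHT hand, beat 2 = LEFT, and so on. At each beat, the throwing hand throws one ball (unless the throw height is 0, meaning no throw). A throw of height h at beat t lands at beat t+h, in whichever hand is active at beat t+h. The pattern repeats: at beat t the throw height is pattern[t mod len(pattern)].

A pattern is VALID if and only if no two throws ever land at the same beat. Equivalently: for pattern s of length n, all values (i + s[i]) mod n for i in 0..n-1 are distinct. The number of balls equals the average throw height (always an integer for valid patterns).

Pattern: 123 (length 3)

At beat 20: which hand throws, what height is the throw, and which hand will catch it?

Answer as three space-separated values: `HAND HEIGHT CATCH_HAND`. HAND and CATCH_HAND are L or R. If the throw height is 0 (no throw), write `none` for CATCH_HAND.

Beat 20: 20 mod 2 = 0, so hand = L
Throw height = pattern[20 mod 3] = pattern[2] = 3
Lands at beat 20+3=23, 23 mod 2 = 1, so catch hand = R

Answer: L 3 R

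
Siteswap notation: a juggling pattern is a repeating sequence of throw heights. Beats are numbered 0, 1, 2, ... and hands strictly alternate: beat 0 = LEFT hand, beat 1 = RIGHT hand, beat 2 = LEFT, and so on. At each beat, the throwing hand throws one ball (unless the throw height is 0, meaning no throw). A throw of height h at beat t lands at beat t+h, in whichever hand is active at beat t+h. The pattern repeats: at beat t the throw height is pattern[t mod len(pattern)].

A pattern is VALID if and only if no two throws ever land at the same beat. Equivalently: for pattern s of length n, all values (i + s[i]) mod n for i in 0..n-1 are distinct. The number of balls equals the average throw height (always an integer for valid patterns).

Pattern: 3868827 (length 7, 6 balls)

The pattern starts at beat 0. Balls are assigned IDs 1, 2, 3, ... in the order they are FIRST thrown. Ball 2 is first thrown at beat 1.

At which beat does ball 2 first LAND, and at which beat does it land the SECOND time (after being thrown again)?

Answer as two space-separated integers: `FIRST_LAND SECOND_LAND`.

Answer: 9 15

Derivation:
Beat 0 (L): throw ball1 h=3 -> lands@3:R; in-air after throw: [b1@3:R]
Beat 1 (R): throw ball2 h=8 -> lands@9:R; in-air after throw: [b1@3:R b2@9:R]
Beat 2 (L): throw ball3 h=6 -> lands@8:L; in-air after throw: [b1@3:R b3@8:L b2@9:R]
Beat 3 (R): throw ball1 h=8 -> lands@11:R; in-air after throw: [b3@8:L b2@9:R b1@11:R]
Beat 4 (L): throw ball4 h=8 -> lands@12:L; in-air after throw: [b3@8:L b2@9:R b1@11:R b4@12:L]
Beat 5 (R): throw ball5 h=2 -> lands@7:R; in-air after throw: [b5@7:R b3@8:L b2@9:R b1@11:R b4@12:L]
Beat 6 (L): throw ball6 h=7 -> lands@13:R; in-air after throw: [b5@7:R b3@8:L b2@9:R b1@11:R b4@12:L b6@13:R]
Beat 7 (R): throw ball5 h=3 -> lands@10:L; in-air after throw: [b3@8:L b2@9:R b5@10:L b1@11:R b4@12:L b6@13:R]
Beat 8 (L): throw ball3 h=8 -> lands@16:L; in-air after throw: [b2@9:R b5@10:L b1@11:R b4@12:L b6@13:R b3@16:L]
Beat 9 (R): throw ball2 h=6 -> lands@15:R; in-air after throw: [b5@10:L b1@11:R b4@12:L b6@13:R b2@15:R b3@16:L]
Beat 10 (L): throw ball5 h=8 -> lands@18:L; in-air after throw: [b1@11:R b4@12:L b6@13:R b2@15:R b3@16:L b5@18:L]
Beat 11 (R): throw ball1 h=8 -> lands@19:R; in-air after throw: [b4@12:L b6@13:R b2@15:R b3@16:L b5@18:L b1@19:R]
Beat 12 (L): throw ball4 h=2 -> lands@14:L; in-air after throw: [b6@13:R b4@14:L b2@15:R b3@16:L b5@18:L b1@19:R]
Beat 13 (R): throw ball6 h=7 -> lands@20:L; in-air after throw: [b4@14:L b2@15:R b3@16:L b5@18:L b1@19:R b6@20:L]
Beat 14 (L): throw ball4 h=3 -> lands@17:R; in-air after throw: [b2@15:R b3@16:L b4@17:R b5@18:L b1@19:R b6@20:L]
Ball 2: thrown@1 h=8 -> first land @9; rethrown@9 h=6 -> second land @15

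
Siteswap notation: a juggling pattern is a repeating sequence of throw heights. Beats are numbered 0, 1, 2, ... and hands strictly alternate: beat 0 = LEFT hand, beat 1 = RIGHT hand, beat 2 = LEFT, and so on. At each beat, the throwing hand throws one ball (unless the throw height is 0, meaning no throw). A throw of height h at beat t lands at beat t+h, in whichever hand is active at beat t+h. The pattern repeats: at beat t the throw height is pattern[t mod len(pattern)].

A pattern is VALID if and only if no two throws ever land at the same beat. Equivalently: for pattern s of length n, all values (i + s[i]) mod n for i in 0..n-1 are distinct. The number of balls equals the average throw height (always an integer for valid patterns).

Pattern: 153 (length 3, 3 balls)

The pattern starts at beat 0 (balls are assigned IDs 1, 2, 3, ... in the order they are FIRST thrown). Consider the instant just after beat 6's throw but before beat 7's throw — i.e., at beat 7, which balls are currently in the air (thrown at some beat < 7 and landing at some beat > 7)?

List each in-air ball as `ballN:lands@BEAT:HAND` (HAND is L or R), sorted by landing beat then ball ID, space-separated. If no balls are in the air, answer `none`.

Beat 0 (L): throw ball1 h=1 -> lands@1:R; in-air after throw: [b1@1:R]
Beat 1 (R): throw ball1 h=5 -> lands@6:L; in-air after throw: [b1@6:L]
Beat 2 (L): throw ball2 h=3 -> lands@5:R; in-air after throw: [b2@5:R b1@6:L]
Beat 3 (R): throw ball3 h=1 -> lands@4:L; in-air after throw: [b3@4:L b2@5:R b1@6:L]
Beat 4 (L): throw ball3 h=5 -> lands@9:R; in-air after throw: [b2@5:R b1@6:L b3@9:R]
Beat 5 (R): throw ball2 h=3 -> lands@8:L; in-air after throw: [b1@6:L b2@8:L b3@9:R]
Beat 6 (L): throw ball1 h=1 -> lands@7:R; in-air after throw: [b1@7:R b2@8:L b3@9:R]
Beat 7 (R): throw ball1 h=5 -> lands@12:L; in-air after throw: [b2@8:L b3@9:R b1@12:L]

Answer: ball2:lands@8:L ball3:lands@9:R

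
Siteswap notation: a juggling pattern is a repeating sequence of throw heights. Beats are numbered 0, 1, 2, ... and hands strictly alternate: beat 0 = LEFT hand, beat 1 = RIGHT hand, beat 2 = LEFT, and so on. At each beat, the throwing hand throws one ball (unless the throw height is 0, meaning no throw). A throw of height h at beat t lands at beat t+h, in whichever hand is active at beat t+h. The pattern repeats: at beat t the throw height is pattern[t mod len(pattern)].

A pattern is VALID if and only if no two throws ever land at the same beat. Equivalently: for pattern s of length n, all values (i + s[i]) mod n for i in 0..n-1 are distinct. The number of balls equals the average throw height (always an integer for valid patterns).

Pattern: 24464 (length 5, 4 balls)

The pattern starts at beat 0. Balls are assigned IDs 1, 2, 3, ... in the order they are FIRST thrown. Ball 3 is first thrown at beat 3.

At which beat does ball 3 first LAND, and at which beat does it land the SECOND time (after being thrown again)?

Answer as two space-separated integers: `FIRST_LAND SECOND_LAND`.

Answer: 9 13

Derivation:
Beat 0 (L): throw ball1 h=2 -> lands@2:L; in-air after throw: [b1@2:L]
Beat 1 (R): throw ball2 h=4 -> lands@5:R; in-air after throw: [b1@2:L b2@5:R]
Beat 2 (L): throw ball1 h=4 -> lands@6:L; in-air after throw: [b2@5:R b1@6:L]
Beat 3 (R): throw ball3 h=6 -> lands@9:R; in-air after throw: [b2@5:R b1@6:L b3@9:R]
Beat 4 (L): throw ball4 h=4 -> lands@8:L; in-air after throw: [b2@5:R b1@6:L b4@8:L b3@9:R]
Beat 5 (R): throw ball2 h=2 -> lands@7:R; in-air after throw: [b1@6:L b2@7:R b4@8:L b3@9:R]
Beat 6 (L): throw ball1 h=4 -> lands@10:L; in-air after throw: [b2@7:R b4@8:L b3@9:R b1@10:L]
Beat 7 (R): throw ball2 h=4 -> lands@11:R; in-air after throw: [b4@8:L b3@9:R b1@10:L b2@11:R]
Beat 8 (L): throw ball4 h=6 -> lands@14:L; in-air after throw: [b3@9:R b1@10:L b2@11:R b4@14:L]
Beat 9 (R): throw ball3 h=4 -> lands@13:R; in-air after throw: [b1@10:L b2@11:R b3@13:R b4@14:L]
Beat 10 (L): throw ball1 h=2 -> lands@12:L; in-air after throw: [b2@11:R b1@12:L b3@13:R b4@14:L]
Beat 11 (R): throw ball2 h=4 -> lands@15:R; in-air after throw: [b1@12:L b3@13:R b4@14:L b2@15:R]
Beat 12 (L): throw ball1 h=4 -> lands@16:L; in-air after throw: [b3@13:R b4@14:L b2@15:R b1@16:L]
Beat 13 (R): throw ball3 h=6 -> lands@19:R; in-air after throw: [b4@14:L b2@15:R b1@16:L b3@19:R]
Ball 3: thrown@3 h=6 -> first land @9; rethrown@9 h=4 -> second land @13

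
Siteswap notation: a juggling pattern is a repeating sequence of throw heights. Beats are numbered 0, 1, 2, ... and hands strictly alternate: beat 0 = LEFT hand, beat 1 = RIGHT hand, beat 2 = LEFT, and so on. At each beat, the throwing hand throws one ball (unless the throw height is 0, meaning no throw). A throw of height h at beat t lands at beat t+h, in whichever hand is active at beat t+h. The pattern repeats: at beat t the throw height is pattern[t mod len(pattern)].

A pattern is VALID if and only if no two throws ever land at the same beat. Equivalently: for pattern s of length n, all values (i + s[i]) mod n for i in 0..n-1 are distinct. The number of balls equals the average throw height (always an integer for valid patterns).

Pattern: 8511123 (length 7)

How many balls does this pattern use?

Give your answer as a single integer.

Pattern = [8, 5, 1, 1, 1, 2, 3], length n = 7
  position 0: throw height = 8, running sum = 8
  position 1: throw height = 5, running sum = 13
  position 2: throw height = 1, running sum = 14
  position 3: throw height = 1, running sum = 15
  position 4: throw height = 1, running sum = 16
  position 5: throw height = 2, running sum = 18
  position 6: throw height = 3, running sum = 21
Total sum = 21; balls = sum / n = 21 / 7 = 3

Answer: 3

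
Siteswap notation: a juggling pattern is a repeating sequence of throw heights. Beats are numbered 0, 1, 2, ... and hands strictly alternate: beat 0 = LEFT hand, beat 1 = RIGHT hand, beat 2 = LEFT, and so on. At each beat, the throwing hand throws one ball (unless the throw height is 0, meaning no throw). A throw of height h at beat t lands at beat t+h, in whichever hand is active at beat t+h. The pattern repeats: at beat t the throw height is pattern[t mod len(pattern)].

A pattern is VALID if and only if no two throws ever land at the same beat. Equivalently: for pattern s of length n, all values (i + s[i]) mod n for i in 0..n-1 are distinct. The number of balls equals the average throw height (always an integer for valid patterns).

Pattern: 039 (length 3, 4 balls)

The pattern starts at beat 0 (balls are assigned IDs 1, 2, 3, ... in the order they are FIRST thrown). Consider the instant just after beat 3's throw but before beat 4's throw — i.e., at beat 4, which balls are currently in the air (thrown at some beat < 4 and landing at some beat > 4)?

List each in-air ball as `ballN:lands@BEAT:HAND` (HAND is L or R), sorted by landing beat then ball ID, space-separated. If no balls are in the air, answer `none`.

Beat 1 (R): throw ball1 h=3 -> lands@4:L; in-air after throw: [b1@4:L]
Beat 2 (L): throw ball2 h=9 -> lands@11:R; in-air after throw: [b1@4:L b2@11:R]
Beat 4 (L): throw ball1 h=3 -> lands@7:R; in-air after throw: [b1@7:R b2@11:R]

Answer: ball2:lands@11:R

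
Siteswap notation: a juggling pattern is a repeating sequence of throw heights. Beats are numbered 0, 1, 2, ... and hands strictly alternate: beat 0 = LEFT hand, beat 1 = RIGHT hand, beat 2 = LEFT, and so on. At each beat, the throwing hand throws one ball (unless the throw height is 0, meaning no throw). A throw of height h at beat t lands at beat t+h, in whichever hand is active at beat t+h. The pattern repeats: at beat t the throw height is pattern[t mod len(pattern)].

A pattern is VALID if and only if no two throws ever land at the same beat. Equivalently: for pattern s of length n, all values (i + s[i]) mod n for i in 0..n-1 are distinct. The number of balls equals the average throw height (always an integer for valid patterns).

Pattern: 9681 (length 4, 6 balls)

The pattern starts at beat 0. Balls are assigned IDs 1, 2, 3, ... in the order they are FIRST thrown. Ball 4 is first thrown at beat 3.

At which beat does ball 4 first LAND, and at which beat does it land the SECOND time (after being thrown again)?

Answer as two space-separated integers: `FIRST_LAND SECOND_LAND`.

Beat 0 (L): throw ball1 h=9 -> lands@9:R; in-air after throw: [b1@9:R]
Beat 1 (R): throw ball2 h=6 -> lands@7:R; in-air after throw: [b2@7:R b1@9:R]
Beat 2 (L): throw ball3 h=8 -> lands@10:L; in-air after throw: [b2@7:R b1@9:R b3@10:L]
Beat 3 (R): throw ball4 h=1 -> lands@4:L; in-air after throw: [b4@4:L b2@7:R b1@9:R b3@10:L]
Beat 4 (L): throw ball4 h=9 -> lands@13:R; in-air after throw: [b2@7:R b1@9:R b3@10:L b4@13:R]
Beat 5 (R): throw ball5 h=6 -> lands@11:R; in-air after throw: [b2@7:R b1@9:R b3@10:L b5@11:R b4@13:R]
Beat 6 (L): throw ball6 h=8 -> lands@14:L; in-air after throw: [b2@7:R b1@9:R b3@10:L b5@11:R b4@13:R b6@14:L]
Beat 7 (R): throw ball2 h=1 -> lands@8:L; in-air after throw: [b2@8:L b1@9:R b3@10:L b5@11:R b4@13:R b6@14:L]
Beat 8 (L): throw ball2 h=9 -> lands@17:R; in-air after throw: [b1@9:R b3@10:L b5@11:R b4@13:R b6@14:L b2@17:R]
Beat 9 (R): throw ball1 h=6 -> lands@15:R; in-air after throw: [b3@10:L b5@11:R b4@13:R b6@14:L b1@15:R b2@17:R]
Beat 10 (L): throw ball3 h=8 -> lands@18:L; in-air after throw: [b5@11:R b4@13:R b6@14:L b1@15:R b2@17:R b3@18:L]
Beat 11 (R): throw ball5 h=1 -> lands@12:L; in-air after throw: [b5@12:L b4@13:R b6@14:L b1@15:R b2@17:R b3@18:L]
Beat 12 (L): throw ball5 h=9 -> lands@21:R; in-air after throw: [b4@13:R b6@14:L b1@15:R b2@17:R b3@18:L b5@21:R]
Beat 13 (R): throw ball4 h=6 -> lands@19:R; in-air after throw: [b6@14:L b1@15:R b2@17:R b3@18:L b4@19:R b5@21:R]
Ball 4: thrown@3 h=1 -> first land @4; rethrown@4 h=9 -> second land @13

Answer: 4 13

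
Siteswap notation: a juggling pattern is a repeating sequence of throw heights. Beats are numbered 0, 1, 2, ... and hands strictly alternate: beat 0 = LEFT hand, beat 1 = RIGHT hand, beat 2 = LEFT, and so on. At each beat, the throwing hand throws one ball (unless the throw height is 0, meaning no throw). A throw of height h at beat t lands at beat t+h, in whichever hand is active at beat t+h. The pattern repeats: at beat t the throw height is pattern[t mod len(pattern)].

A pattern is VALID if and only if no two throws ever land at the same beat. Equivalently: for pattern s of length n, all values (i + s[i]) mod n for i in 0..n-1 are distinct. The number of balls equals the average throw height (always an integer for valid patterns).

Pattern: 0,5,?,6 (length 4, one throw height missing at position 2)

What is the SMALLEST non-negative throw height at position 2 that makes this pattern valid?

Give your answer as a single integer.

i=0: (0 + 0) mod 4 = 0
i=1: (1 + 5) mod 4 = 2
i=2: s[i]=? (unknown)
i=3: (3 + 6) mod 4 = 1
Known residues: [0, 1, 2]; need a permutation of 0..3, so missing residue r = 3
Need (2 + s) mod 4 = 3; smallest s = (3 - 2) mod 4 = 1

Answer: 1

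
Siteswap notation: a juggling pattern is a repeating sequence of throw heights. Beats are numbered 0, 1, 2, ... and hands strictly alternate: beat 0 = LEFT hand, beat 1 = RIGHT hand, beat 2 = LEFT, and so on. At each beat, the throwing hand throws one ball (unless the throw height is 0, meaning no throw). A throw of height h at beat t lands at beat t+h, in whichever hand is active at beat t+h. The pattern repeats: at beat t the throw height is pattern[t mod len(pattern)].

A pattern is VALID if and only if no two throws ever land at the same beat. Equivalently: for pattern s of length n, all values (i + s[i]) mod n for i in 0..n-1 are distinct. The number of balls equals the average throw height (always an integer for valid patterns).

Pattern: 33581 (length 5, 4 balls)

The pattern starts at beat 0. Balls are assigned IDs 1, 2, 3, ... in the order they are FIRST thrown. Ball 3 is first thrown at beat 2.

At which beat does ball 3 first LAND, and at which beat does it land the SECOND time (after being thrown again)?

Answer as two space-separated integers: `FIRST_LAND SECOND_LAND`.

Beat 0 (L): throw ball1 h=3 -> lands@3:R; in-air after throw: [b1@3:R]
Beat 1 (R): throw ball2 h=3 -> lands@4:L; in-air after throw: [b1@3:R b2@4:L]
Beat 2 (L): throw ball3 h=5 -> lands@7:R; in-air after throw: [b1@3:R b2@4:L b3@7:R]
Beat 3 (R): throw ball1 h=8 -> lands@11:R; in-air after throw: [b2@4:L b3@7:R b1@11:R]
Beat 4 (L): throw ball2 h=1 -> lands@5:R; in-air after throw: [b2@5:R b3@7:R b1@11:R]
Beat 5 (R): throw ball2 h=3 -> lands@8:L; in-air after throw: [b3@7:R b2@8:L b1@11:R]
Beat 6 (L): throw ball4 h=3 -> lands@9:R; in-air after throw: [b3@7:R b2@8:L b4@9:R b1@11:R]
Beat 7 (R): throw ball3 h=5 -> lands@12:L; in-air after throw: [b2@8:L b4@9:R b1@11:R b3@12:L]
Beat 8 (L): throw ball2 h=8 -> lands@16:L; in-air after throw: [b4@9:R b1@11:R b3@12:L b2@16:L]
Beat 9 (R): throw ball4 h=1 -> lands@10:L; in-air after throw: [b4@10:L b1@11:R b3@12:L b2@16:L]
Beat 10 (L): throw ball4 h=3 -> lands@13:R; in-air after throw: [b1@11:R b3@12:L b4@13:R b2@16:L]
Beat 11 (R): throw ball1 h=3 -> lands@14:L; in-air after throw: [b3@12:L b4@13:R b1@14:L b2@16:L]
Beat 12 (L): throw ball3 h=5 -> lands@17:R; in-air after throw: [b4@13:R b1@14:L b2@16:L b3@17:R]
Ball 3: thrown@2 h=5 -> first land @7; rethrown@7 h=5 -> second land @12

Answer: 7 12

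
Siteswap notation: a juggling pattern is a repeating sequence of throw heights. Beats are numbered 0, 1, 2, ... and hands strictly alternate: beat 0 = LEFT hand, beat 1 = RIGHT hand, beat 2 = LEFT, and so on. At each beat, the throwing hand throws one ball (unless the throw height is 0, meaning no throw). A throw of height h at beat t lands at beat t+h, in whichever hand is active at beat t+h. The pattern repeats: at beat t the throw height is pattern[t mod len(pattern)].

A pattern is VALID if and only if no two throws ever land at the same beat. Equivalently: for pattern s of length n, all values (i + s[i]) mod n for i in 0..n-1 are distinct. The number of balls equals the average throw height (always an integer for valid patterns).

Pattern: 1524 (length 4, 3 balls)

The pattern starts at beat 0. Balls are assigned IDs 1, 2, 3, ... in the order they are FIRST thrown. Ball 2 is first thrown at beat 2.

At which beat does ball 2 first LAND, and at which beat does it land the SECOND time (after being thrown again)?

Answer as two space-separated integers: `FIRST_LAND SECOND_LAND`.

Answer: 4 5

Derivation:
Beat 0 (L): throw ball1 h=1 -> lands@1:R; in-air after throw: [b1@1:R]
Beat 1 (R): throw ball1 h=5 -> lands@6:L; in-air after throw: [b1@6:L]
Beat 2 (L): throw ball2 h=2 -> lands@4:L; in-air after throw: [b2@4:L b1@6:L]
Beat 3 (R): throw ball3 h=4 -> lands@7:R; in-air after throw: [b2@4:L b1@6:L b3@7:R]
Beat 4 (L): throw ball2 h=1 -> lands@5:R; in-air after throw: [b2@5:R b1@6:L b3@7:R]
Beat 5 (R): throw ball2 h=5 -> lands@10:L; in-air after throw: [b1@6:L b3@7:R b2@10:L]
Ball 2: thrown@2 h=2 -> first land @4; rethrown@4 h=1 -> second land @5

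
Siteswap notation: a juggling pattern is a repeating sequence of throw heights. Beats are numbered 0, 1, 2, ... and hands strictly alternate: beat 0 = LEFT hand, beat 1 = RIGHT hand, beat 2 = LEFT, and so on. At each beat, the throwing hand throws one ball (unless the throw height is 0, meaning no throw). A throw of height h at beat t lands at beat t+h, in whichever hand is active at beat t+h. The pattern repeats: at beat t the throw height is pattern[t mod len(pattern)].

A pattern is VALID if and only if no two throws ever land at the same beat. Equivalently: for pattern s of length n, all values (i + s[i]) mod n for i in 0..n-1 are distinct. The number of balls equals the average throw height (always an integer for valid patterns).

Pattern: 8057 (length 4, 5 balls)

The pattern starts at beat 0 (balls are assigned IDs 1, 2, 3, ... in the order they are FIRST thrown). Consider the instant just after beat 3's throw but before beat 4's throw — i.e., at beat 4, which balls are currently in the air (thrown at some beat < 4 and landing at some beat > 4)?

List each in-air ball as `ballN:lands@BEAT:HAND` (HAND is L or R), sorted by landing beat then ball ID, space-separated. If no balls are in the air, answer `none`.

Beat 0 (L): throw ball1 h=8 -> lands@8:L; in-air after throw: [b1@8:L]
Beat 2 (L): throw ball2 h=5 -> lands@7:R; in-air after throw: [b2@7:R b1@8:L]
Beat 3 (R): throw ball3 h=7 -> lands@10:L; in-air after throw: [b2@7:R b1@8:L b3@10:L]
Beat 4 (L): throw ball4 h=8 -> lands@12:L; in-air after throw: [b2@7:R b1@8:L b3@10:L b4@12:L]

Answer: ball2:lands@7:R ball1:lands@8:L ball3:lands@10:L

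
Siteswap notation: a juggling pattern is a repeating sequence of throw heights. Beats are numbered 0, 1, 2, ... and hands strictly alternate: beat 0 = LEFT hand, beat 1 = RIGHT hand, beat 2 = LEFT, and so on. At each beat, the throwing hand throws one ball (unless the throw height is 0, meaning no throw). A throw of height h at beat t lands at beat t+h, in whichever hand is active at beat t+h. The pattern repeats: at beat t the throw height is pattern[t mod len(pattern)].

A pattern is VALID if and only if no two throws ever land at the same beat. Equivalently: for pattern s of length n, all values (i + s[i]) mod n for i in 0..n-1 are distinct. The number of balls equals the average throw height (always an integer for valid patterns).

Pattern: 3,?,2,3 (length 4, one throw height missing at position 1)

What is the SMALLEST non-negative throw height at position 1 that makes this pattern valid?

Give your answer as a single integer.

Answer: 0

Derivation:
i=0: (0 + 3) mod 4 = 3
i=1: s[i]=? (unknown)
i=2: (2 + 2) mod 4 = 0
i=3: (3 + 3) mod 4 = 2
Known residues: [0, 2, 3]; need a permutation of 0..3, so missing residue r = 1
Need (1 + s) mod 4 = 1; smallest s = (1 - 1) mod 4 = 0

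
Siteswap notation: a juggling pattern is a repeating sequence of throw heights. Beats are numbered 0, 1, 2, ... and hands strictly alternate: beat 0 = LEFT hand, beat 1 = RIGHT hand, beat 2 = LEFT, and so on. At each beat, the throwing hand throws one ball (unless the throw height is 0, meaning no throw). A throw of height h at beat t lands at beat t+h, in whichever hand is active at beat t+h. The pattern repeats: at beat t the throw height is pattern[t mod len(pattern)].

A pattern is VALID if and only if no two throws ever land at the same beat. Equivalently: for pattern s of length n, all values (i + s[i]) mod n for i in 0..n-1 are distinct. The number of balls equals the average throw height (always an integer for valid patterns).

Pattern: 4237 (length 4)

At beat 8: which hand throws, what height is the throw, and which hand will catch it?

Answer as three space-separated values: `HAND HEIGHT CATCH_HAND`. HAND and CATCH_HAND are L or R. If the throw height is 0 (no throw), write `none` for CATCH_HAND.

Answer: L 4 L

Derivation:
Beat 8: 8 mod 2 = 0, so hand = L
Throw height = pattern[8 mod 4] = pattern[0] = 4
Lands at beat 8+4=12, 12 mod 2 = 0, so catch hand = L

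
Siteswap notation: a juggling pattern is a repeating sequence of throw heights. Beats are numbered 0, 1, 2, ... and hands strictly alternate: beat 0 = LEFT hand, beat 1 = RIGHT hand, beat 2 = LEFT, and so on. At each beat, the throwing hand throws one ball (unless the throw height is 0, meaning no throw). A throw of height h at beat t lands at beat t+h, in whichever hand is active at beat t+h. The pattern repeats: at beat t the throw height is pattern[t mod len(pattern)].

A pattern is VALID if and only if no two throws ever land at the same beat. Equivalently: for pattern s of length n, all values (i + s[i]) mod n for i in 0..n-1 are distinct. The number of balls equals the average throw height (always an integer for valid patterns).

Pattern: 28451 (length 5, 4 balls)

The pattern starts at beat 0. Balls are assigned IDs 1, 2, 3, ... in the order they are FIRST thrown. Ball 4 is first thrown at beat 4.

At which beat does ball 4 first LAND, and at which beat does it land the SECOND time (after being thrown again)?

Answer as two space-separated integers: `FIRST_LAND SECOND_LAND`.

Answer: 5 7

Derivation:
Beat 0 (L): throw ball1 h=2 -> lands@2:L; in-air after throw: [b1@2:L]
Beat 1 (R): throw ball2 h=8 -> lands@9:R; in-air after throw: [b1@2:L b2@9:R]
Beat 2 (L): throw ball1 h=4 -> lands@6:L; in-air after throw: [b1@6:L b2@9:R]
Beat 3 (R): throw ball3 h=5 -> lands@8:L; in-air after throw: [b1@6:L b3@8:L b2@9:R]
Beat 4 (L): throw ball4 h=1 -> lands@5:R; in-air after throw: [b4@5:R b1@6:L b3@8:L b2@9:R]
Beat 5 (R): throw ball4 h=2 -> lands@7:R; in-air after throw: [b1@6:L b4@7:R b3@8:L b2@9:R]
Beat 6 (L): throw ball1 h=8 -> lands@14:L; in-air after throw: [b4@7:R b3@8:L b2@9:R b1@14:L]
Beat 7 (R): throw ball4 h=4 -> lands@11:R; in-air after throw: [b3@8:L b2@9:R b4@11:R b1@14:L]
Ball 4: thrown@4 h=1 -> first land @5; rethrown@5 h=2 -> second land @7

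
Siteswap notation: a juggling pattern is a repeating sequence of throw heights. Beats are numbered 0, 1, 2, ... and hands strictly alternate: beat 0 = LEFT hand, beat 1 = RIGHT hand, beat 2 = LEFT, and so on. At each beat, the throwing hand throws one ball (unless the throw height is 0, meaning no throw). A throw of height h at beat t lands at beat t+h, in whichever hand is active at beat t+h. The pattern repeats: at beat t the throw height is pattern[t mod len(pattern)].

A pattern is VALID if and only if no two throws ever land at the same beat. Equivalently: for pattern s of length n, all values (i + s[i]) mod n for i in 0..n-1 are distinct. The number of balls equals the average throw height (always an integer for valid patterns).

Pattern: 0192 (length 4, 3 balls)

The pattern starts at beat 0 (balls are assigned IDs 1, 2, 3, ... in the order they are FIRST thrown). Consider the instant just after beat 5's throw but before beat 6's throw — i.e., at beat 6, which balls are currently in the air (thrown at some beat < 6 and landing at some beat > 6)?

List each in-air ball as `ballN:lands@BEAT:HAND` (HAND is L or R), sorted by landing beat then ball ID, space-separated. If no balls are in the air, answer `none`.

Beat 1 (R): throw ball1 h=1 -> lands@2:L; in-air after throw: [b1@2:L]
Beat 2 (L): throw ball1 h=9 -> lands@11:R; in-air after throw: [b1@11:R]
Beat 3 (R): throw ball2 h=2 -> lands@5:R; in-air after throw: [b2@5:R b1@11:R]
Beat 5 (R): throw ball2 h=1 -> lands@6:L; in-air after throw: [b2@6:L b1@11:R]
Beat 6 (L): throw ball2 h=9 -> lands@15:R; in-air after throw: [b1@11:R b2@15:R]

Answer: ball1:lands@11:R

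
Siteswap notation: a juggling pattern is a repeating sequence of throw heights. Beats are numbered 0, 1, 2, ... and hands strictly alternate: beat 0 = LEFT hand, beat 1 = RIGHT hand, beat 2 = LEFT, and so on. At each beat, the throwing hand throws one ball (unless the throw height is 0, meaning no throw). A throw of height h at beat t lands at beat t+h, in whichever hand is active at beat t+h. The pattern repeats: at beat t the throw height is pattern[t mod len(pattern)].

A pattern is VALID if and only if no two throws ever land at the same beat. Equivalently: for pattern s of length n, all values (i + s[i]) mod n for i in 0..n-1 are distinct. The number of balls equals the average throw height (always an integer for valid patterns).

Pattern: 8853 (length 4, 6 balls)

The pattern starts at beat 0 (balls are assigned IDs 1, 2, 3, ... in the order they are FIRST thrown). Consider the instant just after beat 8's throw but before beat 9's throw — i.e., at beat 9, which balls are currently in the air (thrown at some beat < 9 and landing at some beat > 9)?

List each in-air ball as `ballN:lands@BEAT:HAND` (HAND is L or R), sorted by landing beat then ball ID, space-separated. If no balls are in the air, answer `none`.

Answer: ball3:lands@10:L ball4:lands@11:R ball5:lands@12:L ball6:lands@13:R ball1:lands@16:L

Derivation:
Beat 0 (L): throw ball1 h=8 -> lands@8:L; in-air after throw: [b1@8:L]
Beat 1 (R): throw ball2 h=8 -> lands@9:R; in-air after throw: [b1@8:L b2@9:R]
Beat 2 (L): throw ball3 h=5 -> lands@7:R; in-air after throw: [b3@7:R b1@8:L b2@9:R]
Beat 3 (R): throw ball4 h=3 -> lands@6:L; in-air after throw: [b4@6:L b3@7:R b1@8:L b2@9:R]
Beat 4 (L): throw ball5 h=8 -> lands@12:L; in-air after throw: [b4@6:L b3@7:R b1@8:L b2@9:R b5@12:L]
Beat 5 (R): throw ball6 h=8 -> lands@13:R; in-air after throw: [b4@6:L b3@7:R b1@8:L b2@9:R b5@12:L b6@13:R]
Beat 6 (L): throw ball4 h=5 -> lands@11:R; in-air after throw: [b3@7:R b1@8:L b2@9:R b4@11:R b5@12:L b6@13:R]
Beat 7 (R): throw ball3 h=3 -> lands@10:L; in-air after throw: [b1@8:L b2@9:R b3@10:L b4@11:R b5@12:L b6@13:R]
Beat 8 (L): throw ball1 h=8 -> lands@16:L; in-air after throw: [b2@9:R b3@10:L b4@11:R b5@12:L b6@13:R b1@16:L]
Beat 9 (R): throw ball2 h=8 -> lands@17:R; in-air after throw: [b3@10:L b4@11:R b5@12:L b6@13:R b1@16:L b2@17:R]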